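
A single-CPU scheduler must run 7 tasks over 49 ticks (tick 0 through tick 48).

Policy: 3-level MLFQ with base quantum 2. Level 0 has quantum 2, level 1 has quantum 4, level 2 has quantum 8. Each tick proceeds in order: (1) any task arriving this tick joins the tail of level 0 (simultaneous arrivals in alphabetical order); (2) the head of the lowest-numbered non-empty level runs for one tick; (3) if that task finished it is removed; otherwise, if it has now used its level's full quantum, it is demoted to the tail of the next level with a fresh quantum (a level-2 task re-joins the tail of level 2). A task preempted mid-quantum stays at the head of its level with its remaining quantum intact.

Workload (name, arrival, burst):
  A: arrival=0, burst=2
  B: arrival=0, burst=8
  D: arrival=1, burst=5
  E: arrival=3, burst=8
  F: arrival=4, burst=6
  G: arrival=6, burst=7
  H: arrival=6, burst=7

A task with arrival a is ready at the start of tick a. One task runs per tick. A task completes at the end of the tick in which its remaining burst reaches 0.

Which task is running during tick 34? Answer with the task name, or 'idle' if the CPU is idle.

running at tick 34 = H

t=0: L0/L1/L2 = AB/-/- → run A
t=1: L0/L1/L2 = ABD/-/- → run A
t=2: L0/L1/L2 = BD/-/- → run B
t=3: L0/L1/L2 = BDE/-/- → run B
t=4: L0/L1/L2 = DEF/B/- → run D
t=5: L0/L1/L2 = DEF/B/- → run D
t=6: L0/L1/L2 = EFGH/BD/- → run E
t=7: L0/L1/L2 = EFGH/BD/- → run E
t=8: L0/L1/L2 = FGH/BDE/- → run F
t=9: L0/L1/L2 = FGH/BDE/- → run F
t=10: L0/L1/L2 = GH/BDEF/- → run G
t=11: L0/L1/L2 = GH/BDEF/- → run G
t=12: L0/L1/L2 = H/BDEFG/- → run H
t=13: L0/L1/L2 = H/BDEFG/- → run H
t=14: L0/L1/L2 = -/BDEFGH/- → run B
t=15: L0/L1/L2 = -/BDEFGH/- → run B
t=16: L0/L1/L2 = -/BDEFGH/- → run B
t=17: L0/L1/L2 = -/BDEFGH/- → run B
t=18: L0/L1/L2 = -/DEFGH/B → run D
t=19: L0/L1/L2 = -/DEFGH/B → run D
t=20: L0/L1/L2 = -/DEFGH/B → run D
t=21: L0/L1/L2 = -/EFGH/B → run E
t=22: L0/L1/L2 = -/EFGH/B → run E
t=23: L0/L1/L2 = -/EFGH/B → run E
t=24: L0/L1/L2 = -/EFGH/B → run E
t=25: L0/L1/L2 = -/FGH/BE → run F
t=26: L0/L1/L2 = -/FGH/BE → run F
t=27: L0/L1/L2 = -/FGH/BE → run F
t=28: L0/L1/L2 = -/FGH/BE → run F
t=29: L0/L1/L2 = -/GH/BE → run G
t=30: L0/L1/L2 = -/GH/BE → run G
t=31: L0/L1/L2 = -/GH/BE → run G
t=32: L0/L1/L2 = -/GH/BE → run G
t=33: L0/L1/L2 = -/H/BEG → run H
t=34: L0/L1/L2 = -/H/BEG → run H
t=35: L0/L1/L2 = -/H/BEG → run H
t=36: L0/L1/L2 = -/H/BEG → run H
t=37: L0/L1/L2 = -/-/BEGH → run B
t=38: L0/L1/L2 = -/-/BEGH → run B
t=39: L0/L1/L2 = -/-/EGH → run E
t=40: L0/L1/L2 = -/-/EGH → run E
t=41: L0/L1/L2 = -/-/GH → run G
t=42: L0/L1/L2 = -/-/H → run H
t=43: (idle)
t=44: (idle)
t=45: (idle)
t=46: (idle)
t=47: (idle)
t=48: (idle)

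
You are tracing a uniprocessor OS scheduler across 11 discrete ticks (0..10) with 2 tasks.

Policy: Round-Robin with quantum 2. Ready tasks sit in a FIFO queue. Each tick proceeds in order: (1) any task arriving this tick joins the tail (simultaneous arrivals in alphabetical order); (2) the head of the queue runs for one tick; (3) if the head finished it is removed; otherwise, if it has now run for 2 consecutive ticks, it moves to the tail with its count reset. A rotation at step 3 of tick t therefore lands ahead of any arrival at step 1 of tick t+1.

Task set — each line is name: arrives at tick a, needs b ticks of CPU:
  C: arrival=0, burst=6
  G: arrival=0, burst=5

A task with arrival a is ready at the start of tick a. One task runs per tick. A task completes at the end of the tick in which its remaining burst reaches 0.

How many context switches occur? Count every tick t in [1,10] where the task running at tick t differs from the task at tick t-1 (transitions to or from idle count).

context switches = 5

t=0: queue=[C,G] q_used=0 → run C
t=1: queue=[C,G] q_used=1 → run C
t=2: queue=[G,C] q_used=0 → run G
t=3: queue=[G,C] q_used=1 → run G
t=4: queue=[C,G] q_used=0 → run C
t=5: queue=[C,G] q_used=1 → run C
t=6: queue=[G,C] q_used=0 → run G
t=7: queue=[G,C] q_used=1 → run G
t=8: queue=[C,G] q_used=0 → run C
t=9: queue=[C,G] q_used=1 → run C
t=10: queue=[G] q_used=0 → run G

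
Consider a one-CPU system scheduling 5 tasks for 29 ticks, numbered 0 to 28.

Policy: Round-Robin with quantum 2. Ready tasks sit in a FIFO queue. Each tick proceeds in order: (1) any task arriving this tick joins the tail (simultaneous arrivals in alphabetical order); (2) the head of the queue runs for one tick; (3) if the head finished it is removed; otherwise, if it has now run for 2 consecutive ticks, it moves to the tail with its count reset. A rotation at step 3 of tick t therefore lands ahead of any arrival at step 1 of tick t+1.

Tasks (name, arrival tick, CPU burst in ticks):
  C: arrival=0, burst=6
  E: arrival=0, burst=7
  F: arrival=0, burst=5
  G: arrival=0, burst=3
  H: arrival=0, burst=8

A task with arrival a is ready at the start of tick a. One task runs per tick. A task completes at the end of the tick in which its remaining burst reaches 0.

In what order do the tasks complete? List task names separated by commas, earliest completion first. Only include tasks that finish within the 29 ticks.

completion order = G, C, F, E, H

t=0: queue=[C,E,F,G,H] q_used=0 → run C
t=1: queue=[C,E,F,G,H] q_used=1 → run C
t=2: queue=[E,F,G,H,C] q_used=0 → run E
t=3: queue=[E,F,G,H,C] q_used=1 → run E
t=4: queue=[F,G,H,C,E] q_used=0 → run F
t=5: queue=[F,G,H,C,E] q_used=1 → run F
t=6: queue=[G,H,C,E,F] q_used=0 → run G
t=7: queue=[G,H,C,E,F] q_used=1 → run G
t=8: queue=[H,C,E,F,G] q_used=0 → run H
t=9: queue=[H,C,E,F,G] q_used=1 → run H
t=10: queue=[C,E,F,G,H] q_used=0 → run C
t=11: queue=[C,E,F,G,H] q_used=1 → run C
t=12: queue=[E,F,G,H,C] q_used=0 → run E
t=13: queue=[E,F,G,H,C] q_used=1 → run E
t=14: queue=[F,G,H,C,E] q_used=0 → run F
t=15: queue=[F,G,H,C,E] q_used=1 → run F
t=16: queue=[G,H,C,E,F] q_used=0 → run G
t=17: queue=[H,C,E,F] q_used=0 → run H
t=18: queue=[H,C,E,F] q_used=1 → run H
t=19: queue=[C,E,F,H] q_used=0 → run C
t=20: queue=[C,E,F,H] q_used=1 → run C
t=21: queue=[E,F,H] q_used=0 → run E
t=22: queue=[E,F,H] q_used=1 → run E
t=23: queue=[F,H,E] q_used=0 → run F
t=24: queue=[H,E] q_used=0 → run H
t=25: queue=[H,E] q_used=1 → run H
t=26: queue=[E,H] q_used=0 → run E
t=27: queue=[H] q_used=0 → run H
t=28: queue=[H] q_used=1 → run H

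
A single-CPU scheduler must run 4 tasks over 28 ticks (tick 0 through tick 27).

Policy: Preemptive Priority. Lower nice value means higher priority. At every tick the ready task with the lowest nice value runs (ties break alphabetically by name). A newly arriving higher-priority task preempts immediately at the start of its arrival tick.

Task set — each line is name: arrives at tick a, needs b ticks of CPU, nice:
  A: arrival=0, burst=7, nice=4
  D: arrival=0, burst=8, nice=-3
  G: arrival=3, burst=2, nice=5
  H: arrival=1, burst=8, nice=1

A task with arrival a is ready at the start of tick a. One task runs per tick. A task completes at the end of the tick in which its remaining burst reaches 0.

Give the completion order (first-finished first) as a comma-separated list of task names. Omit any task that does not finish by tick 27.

t=0: ready={A,D} → run D
t=1: ready={A,D,H} → run D
t=2: ready={A,D,H} → run D
t=3: ready={A,D,G,H} → run D
t=4: ready={A,D,G,H} → run D
t=5: ready={A,D,G,H} → run D
t=6: ready={A,D,G,H} → run D
t=7: ready={A,D,G,H} → run D
t=8: ready={A,G,H} → run H
t=9: ready={A,G,H} → run H
t=10: ready={A,G,H} → run H
t=11: ready={A,G,H} → run H
t=12: ready={A,G,H} → run H
t=13: ready={A,G,H} → run H
t=14: ready={A,G,H} → run H
t=15: ready={A,G,H} → run H
t=16: ready={A,G} → run A
t=17: ready={A,G} → run A
t=18: ready={A,G} → run A
t=19: ready={A,G} → run A
t=20: ready={A,G} → run A
t=21: ready={A,G} → run A
t=22: ready={A,G} → run A
t=23: ready={G} → run G
t=24: ready={G} → run G
t=25: (idle)
t=26: (idle)
t=27: (idle)

completion order = D, H, A, G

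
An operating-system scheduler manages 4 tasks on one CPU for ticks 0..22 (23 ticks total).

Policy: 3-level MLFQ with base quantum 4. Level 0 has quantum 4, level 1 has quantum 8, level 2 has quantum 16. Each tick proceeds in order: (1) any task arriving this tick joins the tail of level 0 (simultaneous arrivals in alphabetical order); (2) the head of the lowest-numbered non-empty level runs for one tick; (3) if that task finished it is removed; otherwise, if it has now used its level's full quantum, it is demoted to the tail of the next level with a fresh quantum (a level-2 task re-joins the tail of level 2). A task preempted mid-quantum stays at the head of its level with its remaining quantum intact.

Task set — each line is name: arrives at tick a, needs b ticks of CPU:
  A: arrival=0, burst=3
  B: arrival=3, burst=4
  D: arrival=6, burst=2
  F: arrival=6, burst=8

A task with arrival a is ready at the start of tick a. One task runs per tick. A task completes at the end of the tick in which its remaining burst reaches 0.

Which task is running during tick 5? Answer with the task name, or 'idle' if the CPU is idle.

running at tick 5 = B

t=0: L0/L1/L2 = A/-/- → run A
t=1: L0/L1/L2 = A/-/- → run A
t=2: L0/L1/L2 = A/-/- → run A
t=3: L0/L1/L2 = B/-/- → run B
t=4: L0/L1/L2 = B/-/- → run B
t=5: L0/L1/L2 = B/-/- → run B
t=6: L0/L1/L2 = BDF/-/- → run B
t=7: L0/L1/L2 = DF/-/- → run D
t=8: L0/L1/L2 = DF/-/- → run D
t=9: L0/L1/L2 = F/-/- → run F
t=10: L0/L1/L2 = F/-/- → run F
t=11: L0/L1/L2 = F/-/- → run F
t=12: L0/L1/L2 = F/-/- → run F
t=13: L0/L1/L2 = -/F/- → run F
t=14: L0/L1/L2 = -/F/- → run F
t=15: L0/L1/L2 = -/F/- → run F
t=16: L0/L1/L2 = -/F/- → run F
t=17: (idle)
t=18: (idle)
t=19: (idle)
t=20: (idle)
t=21: (idle)
t=22: (idle)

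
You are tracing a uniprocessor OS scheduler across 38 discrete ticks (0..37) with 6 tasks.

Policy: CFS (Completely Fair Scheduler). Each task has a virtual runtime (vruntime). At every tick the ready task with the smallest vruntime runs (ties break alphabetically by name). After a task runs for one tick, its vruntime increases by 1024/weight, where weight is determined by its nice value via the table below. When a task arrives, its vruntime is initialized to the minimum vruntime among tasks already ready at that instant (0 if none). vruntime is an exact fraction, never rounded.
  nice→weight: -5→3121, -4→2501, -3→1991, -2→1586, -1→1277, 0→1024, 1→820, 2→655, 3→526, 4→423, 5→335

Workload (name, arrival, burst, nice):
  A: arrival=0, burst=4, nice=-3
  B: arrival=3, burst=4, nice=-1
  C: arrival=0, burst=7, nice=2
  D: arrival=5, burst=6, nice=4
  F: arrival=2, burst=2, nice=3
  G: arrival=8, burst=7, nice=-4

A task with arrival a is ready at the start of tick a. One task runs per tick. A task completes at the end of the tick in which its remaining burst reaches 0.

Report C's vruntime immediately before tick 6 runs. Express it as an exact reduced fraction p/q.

vruntime(C, start of tick 6) = 1024/655

t=0: vr[A=0 C=0] → run A
t=1: vr[A=1024/1991 C=0] → run C
t=2: vr[A=1024/1991 C=1024/655 F=1024/1991] → run A
t=3: vr[A=2048/1991 B=1024/1991 C=1024/655 F=1024/1991] → run B
t=4: vr[A=2048/1991 B=3346432/2542507 C=1024/655 F=1024/1991] → run F
t=5: vr[A=2048/1991 B=3346432/2542507 C=1024/655 D=2048/1991 F=1288704/523633] → run A
t=6: vr[A=3072/1991 B=3346432/2542507 C=1024/655 D=2048/1991 F=1288704/523633] → run D
t=7: vr[A=3072/1991 B=3346432/2542507 C=1024/655 D=2905088/842193 F=1288704/523633] → run B
t=8: vr[A=3072/1991 B=5385216/2542507 C=1024/655 D=2905088/842193 F=1288704/523633 G=3072/1991] → run A
t=9: vr[B=5385216/2542507 C=1024/655 D=2905088/842193 F=1288704/523633 G=3072/1991] → run G
t=10: vr[B=5385216/2542507 C=1024/655 D=2905088/842193 F=1288704/523633 G=9721856/4979491] → run C
t=11: vr[B=5385216/2542507 C=2048/655 D=2905088/842193 F=1288704/523633 G=9721856/4979491] → run G
t=12: vr[B=5385216/2542507 C=2048/655 D=2905088/842193 F=1288704/523633 G=11760640/4979491] → run B
t=13: vr[B=7424000/2542507 C=2048/655 D=2905088/842193 F=1288704/523633 G=11760640/4979491] → run G
t=14: vr[B=7424000/2542507 C=2048/655 D=2905088/842193 F=1288704/523633 G=13799424/4979491] → run F
t=15: vr[B=7424000/2542507 C=2048/655 D=2905088/842193 G=13799424/4979491] → run G
t=16: vr[B=7424000/2542507 C=2048/655 D=2905088/842193 G=15838208/4979491] → run B
t=17: vr[C=2048/655 D=2905088/842193 G=15838208/4979491] → run C
t=18: vr[C=3072/655 D=2905088/842193 G=15838208/4979491] → run G
t=19: vr[C=3072/655 D=2905088/842193 G=17876992/4979491] → run D
t=20: vr[C=3072/655 D=4943872/842193 G=17876992/4979491] → run G
t=21: vr[C=3072/655 D=4943872/842193 G=19915776/4979491] → run G
t=22: vr[C=3072/655 D=4943872/842193] → run C
t=23: vr[C=4096/655 D=4943872/842193] → run D
t=24: vr[C=4096/655 D=2327552/280731] → run C
t=25: vr[C=1024/131 D=2327552/280731] → run C
t=26: vr[C=6144/655 D=2327552/280731] → run D
t=27: vr[C=6144/655 D=9021440/842193] → run C
t=28: vr[D=9021440/842193] → run D
t=29: vr[D=11060224/842193] → run D
t=30: (idle)
t=31: (idle)
t=32: (idle)
t=33: (idle)
t=34: (idle)
t=35: (idle)
t=36: (idle)
t=37: (idle)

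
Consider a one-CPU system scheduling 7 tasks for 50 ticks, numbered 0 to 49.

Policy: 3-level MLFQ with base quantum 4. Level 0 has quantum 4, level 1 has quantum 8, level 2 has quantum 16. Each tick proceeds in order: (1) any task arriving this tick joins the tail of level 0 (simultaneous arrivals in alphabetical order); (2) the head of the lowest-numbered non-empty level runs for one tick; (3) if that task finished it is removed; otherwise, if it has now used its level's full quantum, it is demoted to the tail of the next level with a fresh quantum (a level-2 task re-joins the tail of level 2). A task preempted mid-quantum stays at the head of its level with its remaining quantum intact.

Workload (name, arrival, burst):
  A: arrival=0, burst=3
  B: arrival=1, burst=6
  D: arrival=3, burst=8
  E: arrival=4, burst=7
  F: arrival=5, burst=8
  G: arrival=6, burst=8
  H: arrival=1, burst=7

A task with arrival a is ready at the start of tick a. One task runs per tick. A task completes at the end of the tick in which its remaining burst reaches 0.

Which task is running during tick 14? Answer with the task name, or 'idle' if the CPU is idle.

t=0: L0/L1/L2 = A/-/- → run A
t=1: L0/L1/L2 = ABH/-/- → run A
t=2: L0/L1/L2 = ABH/-/- → run A
t=3: L0/L1/L2 = BHD/-/- → run B
t=4: L0/L1/L2 = BHDE/-/- → run B
t=5: L0/L1/L2 = BHDEF/-/- → run B
t=6: L0/L1/L2 = BHDEFG/-/- → run B
t=7: L0/L1/L2 = HDEFG/B/- → run H
t=8: L0/L1/L2 = HDEFG/B/- → run H
t=9: L0/L1/L2 = HDEFG/B/- → run H
t=10: L0/L1/L2 = HDEFG/B/- → run H
t=11: L0/L1/L2 = DEFG/BH/- → run D
t=12: L0/L1/L2 = DEFG/BH/- → run D
t=13: L0/L1/L2 = DEFG/BH/- → run D
t=14: L0/L1/L2 = DEFG/BH/- → run D
t=15: L0/L1/L2 = EFG/BHD/- → run E
t=16: L0/L1/L2 = EFG/BHD/- → run E
t=17: L0/L1/L2 = EFG/BHD/- → run E
t=18: L0/L1/L2 = EFG/BHD/- → run E
t=19: L0/L1/L2 = FG/BHDE/- → run F
t=20: L0/L1/L2 = FG/BHDE/- → run F
t=21: L0/L1/L2 = FG/BHDE/- → run F
t=22: L0/L1/L2 = FG/BHDE/- → run F
t=23: L0/L1/L2 = G/BHDEF/- → run G
t=24: L0/L1/L2 = G/BHDEF/- → run G
t=25: L0/L1/L2 = G/BHDEF/- → run G
t=26: L0/L1/L2 = G/BHDEF/- → run G
t=27: L0/L1/L2 = -/BHDEFG/- → run B
t=28: L0/L1/L2 = -/BHDEFG/- → run B
t=29: L0/L1/L2 = -/HDEFG/- → run H
t=30: L0/L1/L2 = -/HDEFG/- → run H
t=31: L0/L1/L2 = -/HDEFG/- → run H
t=32: L0/L1/L2 = -/DEFG/- → run D
t=33: L0/L1/L2 = -/DEFG/- → run D
t=34: L0/L1/L2 = -/DEFG/- → run D
t=35: L0/L1/L2 = -/DEFG/- → run D
t=36: L0/L1/L2 = -/EFG/- → run E
t=37: L0/L1/L2 = -/EFG/- → run E
t=38: L0/L1/L2 = -/EFG/- → run E
t=39: L0/L1/L2 = -/FG/- → run F
t=40: L0/L1/L2 = -/FG/- → run F
t=41: L0/L1/L2 = -/FG/- → run F
t=42: L0/L1/L2 = -/FG/- → run F
t=43: L0/L1/L2 = -/G/- → run G
t=44: L0/L1/L2 = -/G/- → run G
t=45: L0/L1/L2 = -/G/- → run G
t=46: L0/L1/L2 = -/G/- → run G
t=47: (idle)
t=48: (idle)
t=49: (idle)

running at tick 14 = D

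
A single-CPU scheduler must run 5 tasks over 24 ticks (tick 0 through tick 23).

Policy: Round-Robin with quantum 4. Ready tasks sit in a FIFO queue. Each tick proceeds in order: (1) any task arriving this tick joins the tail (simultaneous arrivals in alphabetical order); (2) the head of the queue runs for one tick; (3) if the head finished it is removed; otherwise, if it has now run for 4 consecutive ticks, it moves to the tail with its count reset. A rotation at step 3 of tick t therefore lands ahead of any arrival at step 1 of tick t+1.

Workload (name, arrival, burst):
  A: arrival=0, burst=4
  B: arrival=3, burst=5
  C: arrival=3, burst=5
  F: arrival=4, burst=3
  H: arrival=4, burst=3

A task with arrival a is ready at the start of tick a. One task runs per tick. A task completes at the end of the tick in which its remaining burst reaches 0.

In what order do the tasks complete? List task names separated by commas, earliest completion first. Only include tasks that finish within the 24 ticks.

t=0: queue=[A] q_used=0 → run A
t=1: queue=[A] q_used=1 → run A
t=2: queue=[A] q_used=2 → run A
t=3: queue=[A,B,C] q_used=3 → run A
t=4: queue=[B,C,F,H] q_used=0 → run B
t=5: queue=[B,C,F,H] q_used=1 → run B
t=6: queue=[B,C,F,H] q_used=2 → run B
t=7: queue=[B,C,F,H] q_used=3 → run B
t=8: queue=[C,F,H,B] q_used=0 → run C
t=9: queue=[C,F,H,B] q_used=1 → run C
t=10: queue=[C,F,H,B] q_used=2 → run C
t=11: queue=[C,F,H,B] q_used=3 → run C
t=12: queue=[F,H,B,C] q_used=0 → run F
t=13: queue=[F,H,B,C] q_used=1 → run F
t=14: queue=[F,H,B,C] q_used=2 → run F
t=15: queue=[H,B,C] q_used=0 → run H
t=16: queue=[H,B,C] q_used=1 → run H
t=17: queue=[H,B,C] q_used=2 → run H
t=18: queue=[B,C] q_used=0 → run B
t=19: queue=[C] q_used=0 → run C
t=20: (idle)
t=21: (idle)
t=22: (idle)
t=23: (idle)

completion order = A, F, H, B, C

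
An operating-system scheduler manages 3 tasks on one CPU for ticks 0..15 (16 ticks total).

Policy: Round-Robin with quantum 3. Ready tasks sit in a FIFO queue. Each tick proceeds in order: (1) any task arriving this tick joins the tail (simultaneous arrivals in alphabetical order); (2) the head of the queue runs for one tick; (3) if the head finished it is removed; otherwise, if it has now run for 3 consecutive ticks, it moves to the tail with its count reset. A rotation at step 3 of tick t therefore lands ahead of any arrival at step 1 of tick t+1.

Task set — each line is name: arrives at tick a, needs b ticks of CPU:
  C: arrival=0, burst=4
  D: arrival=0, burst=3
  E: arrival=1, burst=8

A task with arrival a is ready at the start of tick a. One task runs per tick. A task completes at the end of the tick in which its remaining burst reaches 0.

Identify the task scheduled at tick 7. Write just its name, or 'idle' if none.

t=0: queue=[C,D] q_used=0 → run C
t=1: queue=[C,D,E] q_used=1 → run C
t=2: queue=[C,D,E] q_used=2 → run C
t=3: queue=[D,E,C] q_used=0 → run D
t=4: queue=[D,E,C] q_used=1 → run D
t=5: queue=[D,E,C] q_used=2 → run D
t=6: queue=[E,C] q_used=0 → run E
t=7: queue=[E,C] q_used=1 → run E
t=8: queue=[E,C] q_used=2 → run E
t=9: queue=[C,E] q_used=0 → run C
t=10: queue=[E] q_used=0 → run E
t=11: queue=[E] q_used=1 → run E
t=12: queue=[E] q_used=2 → run E
t=13: queue=[E] q_used=0 → run E
t=14: queue=[E] q_used=1 → run E
t=15: (idle)

running at tick 7 = E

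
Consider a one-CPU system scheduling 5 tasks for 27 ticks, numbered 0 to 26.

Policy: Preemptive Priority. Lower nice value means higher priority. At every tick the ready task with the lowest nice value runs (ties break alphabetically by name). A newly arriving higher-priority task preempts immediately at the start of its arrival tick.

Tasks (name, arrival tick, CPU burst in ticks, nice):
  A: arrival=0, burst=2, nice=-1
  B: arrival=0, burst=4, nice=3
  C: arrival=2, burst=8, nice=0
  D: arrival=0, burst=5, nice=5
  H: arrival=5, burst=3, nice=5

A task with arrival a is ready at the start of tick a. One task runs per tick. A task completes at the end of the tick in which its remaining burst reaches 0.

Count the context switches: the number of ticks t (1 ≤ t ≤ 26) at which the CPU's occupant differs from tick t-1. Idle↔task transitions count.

context switches = 5

t=0: ready={A,B,D} → run A
t=1: ready={A,B,D} → run A
t=2: ready={B,C,D} → run C
t=3: ready={B,C,D} → run C
t=4: ready={B,C,D} → run C
t=5: ready={B,C,D,H} → run C
t=6: ready={B,C,D,H} → run C
t=7: ready={B,C,D,H} → run C
t=8: ready={B,C,D,H} → run C
t=9: ready={B,C,D,H} → run C
t=10: ready={B,D,H} → run B
t=11: ready={B,D,H} → run B
t=12: ready={B,D,H} → run B
t=13: ready={B,D,H} → run B
t=14: ready={D,H} → run D
t=15: ready={D,H} → run D
t=16: ready={D,H} → run D
t=17: ready={D,H} → run D
t=18: ready={D,H} → run D
t=19: ready={H} → run H
t=20: ready={H} → run H
t=21: ready={H} → run H
t=22: (idle)
t=23: (idle)
t=24: (idle)
t=25: (idle)
t=26: (idle)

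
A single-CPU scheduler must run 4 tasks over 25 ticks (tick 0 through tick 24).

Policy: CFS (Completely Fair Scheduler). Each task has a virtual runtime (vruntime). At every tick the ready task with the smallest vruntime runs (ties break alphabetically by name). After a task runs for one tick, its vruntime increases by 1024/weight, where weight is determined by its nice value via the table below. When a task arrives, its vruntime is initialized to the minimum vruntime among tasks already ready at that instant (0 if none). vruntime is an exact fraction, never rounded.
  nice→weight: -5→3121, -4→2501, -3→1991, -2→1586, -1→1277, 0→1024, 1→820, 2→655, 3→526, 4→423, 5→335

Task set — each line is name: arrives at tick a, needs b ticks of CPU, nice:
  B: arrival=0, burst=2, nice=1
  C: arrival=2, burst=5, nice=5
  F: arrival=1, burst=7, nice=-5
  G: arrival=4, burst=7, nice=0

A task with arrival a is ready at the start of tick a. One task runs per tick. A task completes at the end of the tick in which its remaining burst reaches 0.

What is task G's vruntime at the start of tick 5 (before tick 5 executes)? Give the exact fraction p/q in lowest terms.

vruntime(G, start of tick 5) = 1008896/639805

t=0: vr[B=0] → run B
t=1: vr[B=256/205 F=256/205] → run B
t=2: vr[C=256/205 F=256/205] → run C
t=3: vr[C=59136/13735 F=256/205] → run F
t=4: vr[C=59136/13735 F=1008896/639805 G=1008896/639805] → run F
t=5: vr[C=59136/13735 F=1218816/639805 G=1008896/639805] → run G
t=6: vr[C=59136/13735 F=1218816/639805 G=1648701/639805] → run F
t=7: vr[C=59136/13735 F=1428736/639805 G=1648701/639805] → run F
t=8: vr[C=59136/13735 F=1638656/639805 G=1648701/639805] → run F
t=9: vr[C=59136/13735 F=1848576/639805 G=1648701/639805] → run G
t=10: vr[C=59136/13735 F=1848576/639805 G=2288506/639805] → run F
t=11: vr[C=59136/13735 F=2058496/639805 G=2288506/639805] → run F
t=12: vr[C=59136/13735 G=2288506/639805] → run G
t=13: vr[C=59136/13735 G=2928311/639805] → run C
t=14: vr[C=20224/2747 G=2928311/639805] → run G
t=15: vr[C=20224/2747 G=3568116/639805] → run G
t=16: vr[C=20224/2747 G=4207921/639805] → run G
t=17: vr[C=20224/2747 G=4847726/639805] → run C
t=18: vr[C=143104/13735 G=4847726/639805] → run G
t=19: vr[C=143104/13735] → run C
t=20: vr[C=185088/13735] → run C
t=21: (idle)
t=22: (idle)
t=23: (idle)
t=24: (idle)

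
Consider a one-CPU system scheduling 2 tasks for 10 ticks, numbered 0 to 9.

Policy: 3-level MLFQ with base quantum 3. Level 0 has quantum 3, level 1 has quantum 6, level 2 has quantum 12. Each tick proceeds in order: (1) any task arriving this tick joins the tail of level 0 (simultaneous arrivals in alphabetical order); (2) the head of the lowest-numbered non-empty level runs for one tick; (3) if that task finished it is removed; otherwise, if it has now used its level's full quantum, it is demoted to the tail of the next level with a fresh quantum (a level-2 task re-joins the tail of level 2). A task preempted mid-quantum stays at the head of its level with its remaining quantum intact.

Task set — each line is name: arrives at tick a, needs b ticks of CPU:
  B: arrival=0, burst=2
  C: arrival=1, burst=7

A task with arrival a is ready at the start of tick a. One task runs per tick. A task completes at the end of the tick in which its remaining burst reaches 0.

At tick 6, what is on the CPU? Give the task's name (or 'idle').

t=0: L0/L1/L2 = B/-/- → run B
t=1: L0/L1/L2 = BC/-/- → run B
t=2: L0/L1/L2 = C/-/- → run C
t=3: L0/L1/L2 = C/-/- → run C
t=4: L0/L1/L2 = C/-/- → run C
t=5: L0/L1/L2 = -/C/- → run C
t=6: L0/L1/L2 = -/C/- → run C
t=7: L0/L1/L2 = -/C/- → run C
t=8: L0/L1/L2 = -/C/- → run C
t=9: (idle)

running at tick 6 = C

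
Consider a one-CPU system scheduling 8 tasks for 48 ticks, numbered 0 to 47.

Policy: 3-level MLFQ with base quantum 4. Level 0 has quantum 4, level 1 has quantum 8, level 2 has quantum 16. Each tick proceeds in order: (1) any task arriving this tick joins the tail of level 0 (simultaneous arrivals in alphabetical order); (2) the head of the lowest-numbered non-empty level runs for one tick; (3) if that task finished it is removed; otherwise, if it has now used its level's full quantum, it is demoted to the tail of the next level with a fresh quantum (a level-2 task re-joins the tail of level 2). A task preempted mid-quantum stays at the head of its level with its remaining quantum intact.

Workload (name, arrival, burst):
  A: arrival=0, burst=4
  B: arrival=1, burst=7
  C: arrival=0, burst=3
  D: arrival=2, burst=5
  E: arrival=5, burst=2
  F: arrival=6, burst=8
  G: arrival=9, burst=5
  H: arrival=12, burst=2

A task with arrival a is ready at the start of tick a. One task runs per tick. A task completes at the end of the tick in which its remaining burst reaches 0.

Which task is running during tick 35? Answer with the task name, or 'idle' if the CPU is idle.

running at tick 35 = G

t=0: L0/L1/L2 = AC/-/- → run A
t=1: L0/L1/L2 = ACB/-/- → run A
t=2: L0/L1/L2 = ACBD/-/- → run A
t=3: L0/L1/L2 = ACBD/-/- → run A
t=4: L0/L1/L2 = CBD/-/- → run C
t=5: L0/L1/L2 = CBDE/-/- → run C
t=6: L0/L1/L2 = CBDEF/-/- → run C
t=7: L0/L1/L2 = BDEF/-/- → run B
t=8: L0/L1/L2 = BDEF/-/- → run B
t=9: L0/L1/L2 = BDEFG/-/- → run B
t=10: L0/L1/L2 = BDEFG/-/- → run B
t=11: L0/L1/L2 = DEFG/B/- → run D
t=12: L0/L1/L2 = DEFGH/B/- → run D
t=13: L0/L1/L2 = DEFGH/B/- → run D
t=14: L0/L1/L2 = DEFGH/B/- → run D
t=15: L0/L1/L2 = EFGH/BD/- → run E
t=16: L0/L1/L2 = EFGH/BD/- → run E
t=17: L0/L1/L2 = FGH/BD/- → run F
t=18: L0/L1/L2 = FGH/BD/- → run F
t=19: L0/L1/L2 = FGH/BD/- → run F
t=20: L0/L1/L2 = FGH/BD/- → run F
t=21: L0/L1/L2 = GH/BDF/- → run G
t=22: L0/L1/L2 = GH/BDF/- → run G
t=23: L0/L1/L2 = GH/BDF/- → run G
t=24: L0/L1/L2 = GH/BDF/- → run G
t=25: L0/L1/L2 = H/BDFG/- → run H
t=26: L0/L1/L2 = H/BDFG/- → run H
t=27: L0/L1/L2 = -/BDFG/- → run B
t=28: L0/L1/L2 = -/BDFG/- → run B
t=29: L0/L1/L2 = -/BDFG/- → run B
t=30: L0/L1/L2 = -/DFG/- → run D
t=31: L0/L1/L2 = -/FG/- → run F
t=32: L0/L1/L2 = -/FG/- → run F
t=33: L0/L1/L2 = -/FG/- → run F
t=34: L0/L1/L2 = -/FG/- → run F
t=35: L0/L1/L2 = -/G/- → run G
t=36: (idle)
t=37: (idle)
t=38: (idle)
t=39: (idle)
t=40: (idle)
t=41: (idle)
t=42: (idle)
t=43: (idle)
t=44: (idle)
t=45: (idle)
t=46: (idle)
t=47: (idle)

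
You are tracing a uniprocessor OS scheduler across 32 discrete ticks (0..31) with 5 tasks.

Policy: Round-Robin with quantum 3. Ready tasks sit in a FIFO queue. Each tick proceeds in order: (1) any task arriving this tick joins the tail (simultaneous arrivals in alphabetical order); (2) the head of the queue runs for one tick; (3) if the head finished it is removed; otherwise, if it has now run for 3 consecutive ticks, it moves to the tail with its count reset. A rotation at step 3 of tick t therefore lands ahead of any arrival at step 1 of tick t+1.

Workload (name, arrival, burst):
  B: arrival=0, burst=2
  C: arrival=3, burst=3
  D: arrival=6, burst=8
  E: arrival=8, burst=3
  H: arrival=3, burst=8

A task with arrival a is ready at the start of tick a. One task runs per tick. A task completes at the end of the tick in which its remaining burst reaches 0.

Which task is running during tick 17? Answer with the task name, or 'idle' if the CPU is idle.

t=0: queue=[B] q_used=0 → run B
t=1: queue=[B] q_used=1 → run B
t=2: (idle)
t=3: queue=[C,H] q_used=0 → run C
t=4: queue=[C,H] q_used=1 → run C
t=5: queue=[C,H] q_used=2 → run C
t=6: queue=[H,D] q_used=0 → run H
t=7: queue=[H,D] q_used=1 → run H
t=8: queue=[H,D,E] q_used=2 → run H
t=9: queue=[D,E,H] q_used=0 → run D
t=10: queue=[D,E,H] q_used=1 → run D
t=11: queue=[D,E,H] q_used=2 → run D
t=12: queue=[E,H,D] q_used=0 → run E
t=13: queue=[E,H,D] q_used=1 → run E
t=14: queue=[E,H,D] q_used=2 → run E
t=15: queue=[H,D] q_used=0 → run H
t=16: queue=[H,D] q_used=1 → run H
t=17: queue=[H,D] q_used=2 → run H
t=18: queue=[D,H] q_used=0 → run D
t=19: queue=[D,H] q_used=1 → run D
t=20: queue=[D,H] q_used=2 → run D
t=21: queue=[H,D] q_used=0 → run H
t=22: queue=[H,D] q_used=1 → run H
t=23: queue=[D] q_used=0 → run D
t=24: queue=[D] q_used=1 → run D
t=25: (idle)
t=26: (idle)
t=27: (idle)
t=28: (idle)
t=29: (idle)
t=30: (idle)
t=31: (idle)

running at tick 17 = H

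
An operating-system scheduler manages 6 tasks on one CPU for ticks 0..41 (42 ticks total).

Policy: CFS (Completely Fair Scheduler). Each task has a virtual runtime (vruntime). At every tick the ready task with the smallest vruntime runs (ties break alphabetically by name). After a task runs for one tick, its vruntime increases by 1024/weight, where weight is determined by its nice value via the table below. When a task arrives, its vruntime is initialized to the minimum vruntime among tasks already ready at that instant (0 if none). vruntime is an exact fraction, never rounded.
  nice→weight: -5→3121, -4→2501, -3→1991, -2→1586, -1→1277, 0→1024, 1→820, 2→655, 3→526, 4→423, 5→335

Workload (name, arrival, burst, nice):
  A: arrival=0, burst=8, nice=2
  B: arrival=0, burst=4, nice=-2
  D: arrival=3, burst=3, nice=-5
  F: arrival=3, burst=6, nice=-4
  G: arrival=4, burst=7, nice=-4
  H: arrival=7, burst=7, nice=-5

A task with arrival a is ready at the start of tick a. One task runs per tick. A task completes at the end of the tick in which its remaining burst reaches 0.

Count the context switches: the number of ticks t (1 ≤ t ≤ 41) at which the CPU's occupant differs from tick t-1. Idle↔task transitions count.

context switches = 28

t=0: vr[A=0 B=0] → run A
t=1: vr[A=1024/655 B=0] → run B
t=2: vr[A=1024/655 B=512/793] → run B
t=3: vr[A=1024/655 B=1024/793 D=1024/793 F=1024/793] → run B
t=4: vr[A=1024/655 B=1536/793 D=1024/793 F=1024/793 G=1024/793] → run D
t=5: vr[A=1024/655 B=1536/793 D=4007936/2474953 F=1024/793 G=1024/793] → run F
t=6: vr[A=1024/655 B=1536/793 D=4007936/2474953 F=55296/32513 G=1024/793] → run G
t=7: vr[A=1024/655 B=1536/793 D=4007936/2474953 F=55296/32513 G=55296/32513 H=1024/655] → run A
t=8: vr[A=2048/655 B=1536/793 D=4007936/2474953 F=55296/32513 G=55296/32513 H=1024/655] → run H
t=9: vr[A=2048/655 B=1536/793 D=4007936/2474953 F=55296/32513 G=55296/32513 H=3866624/2044255] → run D
t=10: vr[A=2048/655 B=1536/793 D=4819968/2474953 F=55296/32513 G=55296/32513 H=3866624/2044255] → run F
t=11: vr[A=2048/655 B=1536/793 D=4819968/2474953 F=68608/32513 G=55296/32513 H=3866624/2044255] → run G
t=12: vr[A=2048/655 B=1536/793 D=4819968/2474953 F=68608/32513 G=68608/32513 H=3866624/2044255] → run H
t=13: vr[A=2048/655 B=1536/793 D=4819968/2474953 F=68608/32513 G=68608/32513 H=4537344/2044255] → run B
t=14: vr[A=2048/655 D=4819968/2474953 F=68608/32513 G=68608/32513 H=4537344/2044255] → run D
t=15: vr[A=2048/655 F=68608/32513 G=68608/32513 H=4537344/2044255] → run F
t=16: vr[A=2048/655 F=81920/32513 G=68608/32513 H=4537344/2044255] → run G
t=17: vr[A=2048/655 F=81920/32513 G=81920/32513 H=4537344/2044255] → run H
t=18: vr[A=2048/655 F=81920/32513 G=81920/32513 H=5208064/2044255] → run F
t=19: vr[A=2048/655 F=95232/32513 G=81920/32513 H=5208064/2044255] → run G
t=20: vr[A=2048/655 F=95232/32513 G=95232/32513 H=5208064/2044255] → run H
t=21: vr[A=2048/655 F=95232/32513 G=95232/32513 H=5878784/2044255] → run H
t=22: vr[A=2048/655 F=95232/32513 G=95232/32513 H=6549504/2044255] → run F
t=23: vr[A=2048/655 F=108544/32513 G=95232/32513 H=6549504/2044255] → run G
t=24: vr[A=2048/655 F=108544/32513 G=108544/32513 H=6549504/2044255] → run A
t=25: vr[A=3072/655 F=108544/32513 G=108544/32513 H=6549504/2044255] → run H
t=26: vr[A=3072/655 F=108544/32513 G=108544/32513 H=7220224/2044255] → run F
t=27: vr[A=3072/655 G=108544/32513 H=7220224/2044255] → run G
t=28: vr[A=3072/655 G=121856/32513 H=7220224/2044255] → run H
t=29: vr[A=3072/655 G=121856/32513] → run G
t=30: vr[A=3072/655] → run A
t=31: vr[A=4096/655] → run A
t=32: vr[A=1024/131] → run A
t=33: vr[A=6144/655] → run A
t=34: vr[A=7168/655] → run A
t=35: (idle)
t=36: (idle)
t=37: (idle)
t=38: (idle)
t=39: (idle)
t=40: (idle)
t=41: (idle)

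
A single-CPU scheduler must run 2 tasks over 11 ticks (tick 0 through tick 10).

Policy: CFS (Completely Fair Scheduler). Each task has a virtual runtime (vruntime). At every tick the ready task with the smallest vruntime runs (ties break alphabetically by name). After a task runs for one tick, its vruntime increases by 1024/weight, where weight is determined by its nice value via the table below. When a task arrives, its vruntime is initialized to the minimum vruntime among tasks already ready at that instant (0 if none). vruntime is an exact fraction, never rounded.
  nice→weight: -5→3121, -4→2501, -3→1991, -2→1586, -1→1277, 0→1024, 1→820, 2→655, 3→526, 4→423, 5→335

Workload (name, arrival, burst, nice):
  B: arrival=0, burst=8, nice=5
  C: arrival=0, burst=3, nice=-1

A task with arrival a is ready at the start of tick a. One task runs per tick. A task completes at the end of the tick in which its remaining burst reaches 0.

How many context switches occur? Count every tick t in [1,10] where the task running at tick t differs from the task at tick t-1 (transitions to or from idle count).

t=0: vr[B=0 C=0] → run B
t=1: vr[B=1024/335 C=0] → run C
t=2: vr[B=1024/335 C=1024/1277] → run C
t=3: vr[B=1024/335 C=2048/1277] → run C
t=4: vr[B=1024/335] → run B
t=5: vr[B=2048/335] → run B
t=6: vr[B=3072/335] → run B
t=7: vr[B=4096/335] → run B
t=8: vr[B=1024/67] → run B
t=9: vr[B=6144/335] → run B
t=10: vr[B=7168/335] → run B

context switches = 2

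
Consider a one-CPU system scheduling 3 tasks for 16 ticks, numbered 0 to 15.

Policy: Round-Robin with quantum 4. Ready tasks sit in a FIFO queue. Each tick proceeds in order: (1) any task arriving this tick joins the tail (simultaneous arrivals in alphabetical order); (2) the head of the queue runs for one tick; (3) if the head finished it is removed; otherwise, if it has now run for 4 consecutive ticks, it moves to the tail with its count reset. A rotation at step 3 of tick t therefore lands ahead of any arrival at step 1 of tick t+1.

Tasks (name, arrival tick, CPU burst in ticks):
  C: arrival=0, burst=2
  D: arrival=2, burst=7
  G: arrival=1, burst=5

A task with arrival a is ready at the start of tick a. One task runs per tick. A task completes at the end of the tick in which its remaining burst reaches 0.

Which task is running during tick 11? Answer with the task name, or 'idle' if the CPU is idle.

running at tick 11 = D

t=0: queue=[C] q_used=0 → run C
t=1: queue=[C,G] q_used=1 → run C
t=2: queue=[G,D] q_used=0 → run G
t=3: queue=[G,D] q_used=1 → run G
t=4: queue=[G,D] q_used=2 → run G
t=5: queue=[G,D] q_used=3 → run G
t=6: queue=[D,G] q_used=0 → run D
t=7: queue=[D,G] q_used=1 → run D
t=8: queue=[D,G] q_used=2 → run D
t=9: queue=[D,G] q_used=3 → run D
t=10: queue=[G,D] q_used=0 → run G
t=11: queue=[D] q_used=0 → run D
t=12: queue=[D] q_used=1 → run D
t=13: queue=[D] q_used=2 → run D
t=14: (idle)
t=15: (idle)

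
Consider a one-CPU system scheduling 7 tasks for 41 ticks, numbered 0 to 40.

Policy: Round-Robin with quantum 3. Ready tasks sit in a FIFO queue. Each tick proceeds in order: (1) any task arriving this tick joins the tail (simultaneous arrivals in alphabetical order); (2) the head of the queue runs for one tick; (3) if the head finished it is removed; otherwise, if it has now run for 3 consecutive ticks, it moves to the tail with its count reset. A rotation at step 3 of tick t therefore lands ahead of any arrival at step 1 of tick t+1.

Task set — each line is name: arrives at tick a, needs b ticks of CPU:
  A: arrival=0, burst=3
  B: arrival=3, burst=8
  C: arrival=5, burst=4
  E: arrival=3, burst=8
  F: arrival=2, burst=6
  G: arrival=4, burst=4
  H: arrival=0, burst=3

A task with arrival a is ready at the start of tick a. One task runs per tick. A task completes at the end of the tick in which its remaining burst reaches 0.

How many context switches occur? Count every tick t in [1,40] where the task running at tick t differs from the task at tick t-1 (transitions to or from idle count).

t=0: queue=[A,H] q_used=0 → run A
t=1: queue=[A,H] q_used=1 → run A
t=2: queue=[A,H,F] q_used=2 → run A
t=3: queue=[H,F,B,E] q_used=0 → run H
t=4: queue=[H,F,B,E,G] q_used=1 → run H
t=5: queue=[H,F,B,E,G,C] q_used=2 → run H
t=6: queue=[F,B,E,G,C] q_used=0 → run F
t=7: queue=[F,B,E,G,C] q_used=1 → run F
t=8: queue=[F,B,E,G,C] q_used=2 → run F
t=9: queue=[B,E,G,C,F] q_used=0 → run B
t=10: queue=[B,E,G,C,F] q_used=1 → run B
t=11: queue=[B,E,G,C,F] q_used=2 → run B
t=12: queue=[E,G,C,F,B] q_used=0 → run E
t=13: queue=[E,G,C,F,B] q_used=1 → run E
t=14: queue=[E,G,C,F,B] q_used=2 → run E
t=15: queue=[G,C,F,B,E] q_used=0 → run G
t=16: queue=[G,C,F,B,E] q_used=1 → run G
t=17: queue=[G,C,F,B,E] q_used=2 → run G
t=18: queue=[C,F,B,E,G] q_used=0 → run C
t=19: queue=[C,F,B,E,G] q_used=1 → run C
t=20: queue=[C,F,B,E,G] q_used=2 → run C
t=21: queue=[F,B,E,G,C] q_used=0 → run F
t=22: queue=[F,B,E,G,C] q_used=1 → run F
t=23: queue=[F,B,E,G,C] q_used=2 → run F
t=24: queue=[B,E,G,C] q_used=0 → run B
t=25: queue=[B,E,G,C] q_used=1 → run B
t=26: queue=[B,E,G,C] q_used=2 → run B
t=27: queue=[E,G,C,B] q_used=0 → run E
t=28: queue=[E,G,C,B] q_used=1 → run E
t=29: queue=[E,G,C,B] q_used=2 → run E
t=30: queue=[G,C,B,E] q_used=0 → run G
t=31: queue=[C,B,E] q_used=0 → run C
t=32: queue=[B,E] q_used=0 → run B
t=33: queue=[B,E] q_used=1 → run B
t=34: queue=[E] q_used=0 → run E
t=35: queue=[E] q_used=1 → run E
t=36: (idle)
t=37: (idle)
t=38: (idle)
t=39: (idle)
t=40: (idle)

context switches = 14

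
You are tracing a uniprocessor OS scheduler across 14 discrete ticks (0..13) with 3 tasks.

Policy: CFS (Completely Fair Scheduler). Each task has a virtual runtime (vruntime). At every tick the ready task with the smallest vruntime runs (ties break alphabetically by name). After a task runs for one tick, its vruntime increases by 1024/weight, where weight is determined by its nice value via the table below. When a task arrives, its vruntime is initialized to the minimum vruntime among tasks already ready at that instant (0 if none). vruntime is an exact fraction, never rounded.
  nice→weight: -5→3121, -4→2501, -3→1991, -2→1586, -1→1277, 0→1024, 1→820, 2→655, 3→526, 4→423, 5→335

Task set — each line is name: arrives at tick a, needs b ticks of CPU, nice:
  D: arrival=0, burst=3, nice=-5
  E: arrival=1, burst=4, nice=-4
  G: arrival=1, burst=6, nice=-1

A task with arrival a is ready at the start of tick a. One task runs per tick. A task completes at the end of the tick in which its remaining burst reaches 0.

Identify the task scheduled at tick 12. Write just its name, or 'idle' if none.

t=0: vr[D=0] → run D
t=1: vr[D=1024/3121 E=1024/3121 G=1024/3121] → run D
t=2: vr[D=2048/3121 E=1024/3121 G=1024/3121] → run E
t=3: vr[D=2048/3121 E=5756928/7805621 G=1024/3121] → run G
t=4: vr[D=2048/3121 E=5756928/7805621 G=4503552/3985517] → run D
t=5: vr[E=5756928/7805621 G=4503552/3985517] → run E
t=6: vr[E=8952832/7805621 G=4503552/3985517] → run G
t=7: vr[E=8952832/7805621 G=7699456/3985517] → run E
t=8: vr[E=12148736/7805621 G=7699456/3985517] → run E
t=9: vr[G=7699456/3985517] → run G
t=10: vr[G=10895360/3985517] → run G
t=11: vr[G=14091264/3985517] → run G
t=12: vr[G=17287168/3985517] → run G
t=13: (idle)

running at tick 12 = G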